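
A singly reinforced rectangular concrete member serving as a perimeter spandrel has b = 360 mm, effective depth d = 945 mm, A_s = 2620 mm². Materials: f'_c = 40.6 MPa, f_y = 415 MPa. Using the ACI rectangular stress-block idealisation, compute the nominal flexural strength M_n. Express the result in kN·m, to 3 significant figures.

T = A_s f_y = 2620 × 415 = 1087300 N = 1087.3 kN.
From C = T: a = T/(0.85 f'_c b) = 1087300/(0.85 × 40.6 × 360) = 87.52 mm.
M_n = T(d − a/2) = 1087.3 kN × (945 − 43.76) mm = 979.92 kN·m.

M_n ≈ 980 kN·m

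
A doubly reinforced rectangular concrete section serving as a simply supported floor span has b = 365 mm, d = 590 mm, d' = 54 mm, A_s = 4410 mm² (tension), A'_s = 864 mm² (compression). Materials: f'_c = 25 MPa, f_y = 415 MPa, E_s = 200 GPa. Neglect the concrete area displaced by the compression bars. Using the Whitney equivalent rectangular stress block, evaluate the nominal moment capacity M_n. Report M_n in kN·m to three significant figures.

Assume both tension and compression steel yield.
Net tension couple steel: A_s − A'_s = 3546 mm².
a = (A_s − A'_s) f_y / (0.85 f'_c b) = 1471590/(0.85 × 25 × 365) = 189.73 mm.
c = a/β₁ = 189.73/0.85 = 223.21 mm; ε'_s = 0.003(c − d')/c = 0.0023 ≥ f_y/E_s = 0.0021, so compression steel does yield.
M_n = (A_s − A'_s) f_y (d − a/2) + A'_s f_y (d − d') = [1471590 × (590 − 94.865) + 358560 × (590 − 54)] × 10⁻⁶ = 728.64 + 192.19 = 920.83 kN·m.

M_n ≈ 921 kN·m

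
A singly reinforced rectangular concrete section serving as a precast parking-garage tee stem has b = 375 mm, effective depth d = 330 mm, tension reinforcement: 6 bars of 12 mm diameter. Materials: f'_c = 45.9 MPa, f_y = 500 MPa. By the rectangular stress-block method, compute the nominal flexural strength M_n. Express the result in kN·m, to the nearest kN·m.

A_s = 6 × 113 = 678 mm².
T = A_s f_y = 678 × 500 = 339000 N = 339 kN.
From C = T: a = T/(0.85 f'_c b) = 339000/(0.85 × 45.9 × 375) = 23.17 mm.
M_n = T(d − a/2) = 339 kN × (330 − 11.585) mm = 107.94 kN·m.

M_n ≈ 108 kN·m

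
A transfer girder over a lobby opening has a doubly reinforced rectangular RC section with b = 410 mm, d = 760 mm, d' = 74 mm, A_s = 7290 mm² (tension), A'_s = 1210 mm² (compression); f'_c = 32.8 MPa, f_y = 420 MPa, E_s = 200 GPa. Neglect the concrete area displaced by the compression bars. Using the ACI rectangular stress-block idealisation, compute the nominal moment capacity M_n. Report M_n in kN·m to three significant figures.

M_n ≈ 2000 kN·m

Assume both tension and compression steel yield.
Net tension couple steel: A_s − A'_s = 6080 mm².
a = (A_s − A'_s) f_y / (0.85 f'_c b) = 2553600/(0.85 × 32.8 × 410) = 223.40 mm.
c = a/β₁ = 223.40/0.816 = 273.77 mm; ε'_s = 0.003(c − d')/c = 0.0022 ≥ f_y/E_s = 0.0021, so compression steel does yield.
M_n = (A_s − A'_s) f_y (d − a/2) + A'_s f_y (d − d') = [2553600 × (760 − 111.7) + 508200 × (760 − 74)] × 10⁻⁶ = 1655.50 + 348.63 = 2004.13 kN·m.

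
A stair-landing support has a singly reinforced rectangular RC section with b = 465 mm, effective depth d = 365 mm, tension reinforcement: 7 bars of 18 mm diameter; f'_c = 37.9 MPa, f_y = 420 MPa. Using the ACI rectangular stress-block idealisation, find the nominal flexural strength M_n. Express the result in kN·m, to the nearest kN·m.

A_s = 7 × 254 = 1778 mm².
T = A_s f_y = 1778 × 420 = 746760 N = 746.76 kN.
From C = T: a = T/(0.85 f'_c b) = 746760/(0.85 × 37.9 × 465) = 49.85 mm.
M_n = T(d − a/2) = 746.76 kN × (365 − 24.925) mm = 253.95 kN·m.

M_n ≈ 254 kN·m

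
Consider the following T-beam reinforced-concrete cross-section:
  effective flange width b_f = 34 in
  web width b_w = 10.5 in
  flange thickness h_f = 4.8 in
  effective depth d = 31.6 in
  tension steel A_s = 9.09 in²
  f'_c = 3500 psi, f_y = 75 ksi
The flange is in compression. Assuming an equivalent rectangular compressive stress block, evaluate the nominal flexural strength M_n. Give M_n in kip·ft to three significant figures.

Tension: T = A_s f_y = 9.09 × 75 = 681.75 kips.
Try a within the flange: a = T/(0.85 f'_c b_f) = 681.75/(0.85 × 3.5 × 34) = 6.740 in.
a = 6.740 > h_f = 4.8 in: the block extends into the web. Split into flange-overhang and web parts.
C_f = 0.85 f'_c (b_f − b_w) h_f = 0.85 × 3.5 × (34 − 10.5) × 4.8 = 335.6 kips.
Remaining web compression depth: a_w = (T − C_f)/(0.85 f'_c b_w) = (681.75 − 335.6)/(0.85 × 3.5 × 10.5) = 11.081 in.
M_n = C_f(d − h_f/2) + (T − C_f)(d − a_w/2) = 335.6 × (31.6 − 2.4) + 346.15 × (31.6 − 5.5405) = 9799.5 + 9020.5 = 18820.0 kip·in.
M_n = 18820.0/12 = 1568.33 kip·ft.

M_n ≈ 1570 kip·ft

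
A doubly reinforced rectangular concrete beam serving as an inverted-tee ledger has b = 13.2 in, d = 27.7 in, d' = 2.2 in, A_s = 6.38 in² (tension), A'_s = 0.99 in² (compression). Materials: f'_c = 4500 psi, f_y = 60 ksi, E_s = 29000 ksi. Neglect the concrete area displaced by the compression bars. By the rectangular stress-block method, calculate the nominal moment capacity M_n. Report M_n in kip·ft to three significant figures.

M_n ≈ 786 kip·ft

Assume both steels yield.
a = (A_s − A'_s) f_y/(0.85 f'_c b) = (6.38 − 0.99) × 60/(0.85 × 4.5 × 13.2) = 6.405 in.
c = a/β₁ = 6.405/0.825 = 7.764 in; ε'_s = 0.003(c − d')/c = 0.0021 ≥ ε_y = 0.0021, so the compression steel yields.
M_n = (A_s − A'_s) f_y (d − a/2) + A'_s f_y (d − d') = 323.4 × (27.7 − 3.2025) + 59.4 × (27.7 − 2.2) = 7922.5 + 1514.7 = 9437.2 kip·in = 9437.2/12 = 786.43 kip·ft.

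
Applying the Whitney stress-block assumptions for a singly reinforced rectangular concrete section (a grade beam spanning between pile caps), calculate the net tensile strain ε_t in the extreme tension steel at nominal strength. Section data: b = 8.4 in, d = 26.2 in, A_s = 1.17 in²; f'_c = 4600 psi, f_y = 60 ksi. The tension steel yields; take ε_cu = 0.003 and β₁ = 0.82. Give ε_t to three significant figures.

a = A_s f_y/(0.85 f'_c b) = 2.137 in.
β₁ = 0.82, so c = a/β₁ = 2.137/0.82 = 2.606 in.
From the linear strain diagram with ε_cu = 0.003: ε_t = 0.003 (d − c)/c = 0.003 × (26.2 − 2.606)/2.606 = 0.0272.
Since ε_t ≥ 0.005, the section is tension-controlled.

ε_t ≈ 0.0272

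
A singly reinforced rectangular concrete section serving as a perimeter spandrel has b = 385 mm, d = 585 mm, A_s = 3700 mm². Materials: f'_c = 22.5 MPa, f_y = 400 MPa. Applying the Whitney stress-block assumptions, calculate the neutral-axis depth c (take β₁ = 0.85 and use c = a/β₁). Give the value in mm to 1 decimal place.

T = A_s f_y = 3700 × 400 = 1480000 N = 1480 kN.
Setting C = 0.85 f'_c a b equal to T: a = 1480000/(0.85 × 22.5 × 385) = 201.002 mm.
With β₁ = 0.85, c = a/β₁ = 201.002/0.85 = 236.5 mm.

c ≈ 236.5 mm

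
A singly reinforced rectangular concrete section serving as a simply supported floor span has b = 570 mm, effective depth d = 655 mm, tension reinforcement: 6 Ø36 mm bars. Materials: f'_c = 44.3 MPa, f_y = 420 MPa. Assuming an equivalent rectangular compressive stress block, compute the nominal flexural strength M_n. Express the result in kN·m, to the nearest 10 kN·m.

A_s = 6 × 1018 = 6108 mm².
T = A_s f_y = 6108 × 420 = 2565360 N = 2565.36 kN.
From C = T: a = T/(0.85 f'_c b) = 2565360/(0.85 × 44.3 × 570) = 119.52 mm.
M_n = T(d − a/2) = 2565.36 kN × (655 − 59.76) mm = 1527.00 kN·m.

M_n ≈ 1530 kN·m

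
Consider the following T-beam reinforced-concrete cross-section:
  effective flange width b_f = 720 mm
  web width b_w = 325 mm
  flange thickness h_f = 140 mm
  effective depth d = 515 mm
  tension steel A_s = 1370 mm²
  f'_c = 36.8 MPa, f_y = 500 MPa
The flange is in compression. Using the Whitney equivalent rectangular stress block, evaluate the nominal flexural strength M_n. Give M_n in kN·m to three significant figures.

Tension: T = A_s f_y = 1370 × 500 = 685000 N.
Try a within the flange: a = T/(0.85 f'_c b_f) = 685000/(0.85 × 36.8 × 720) = 30.42 mm.
Since a = 30.42 ≤ h_f = 140 mm, the stress block lies entirely in the flange; analyse as a rectangular beam of width b_f.
M_n = T(d − a/2) = 685000 × (515 − 15.21) = 342.36 × 10⁶ N·mm.
M_n = 342.36 kN·m.

M_n ≈ 342 kN·m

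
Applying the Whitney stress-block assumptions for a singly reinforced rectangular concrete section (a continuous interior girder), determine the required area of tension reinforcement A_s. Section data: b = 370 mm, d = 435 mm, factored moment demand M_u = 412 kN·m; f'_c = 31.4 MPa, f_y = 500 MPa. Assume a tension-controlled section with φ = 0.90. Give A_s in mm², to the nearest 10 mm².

A_s ≈ 2460 mm²

M_n = M_u/φ = 412/0.90 = 457.778 kN·m.
With M_n = 0.85 f'_c a b (d − a/2), solve the quadratic for a:
a = d − √(d² − 2M_n/(0.85 f'_c b)) = 435 − √(435² − 2 × 457.778×10⁶/(0.85 × 31.4 × 370)) = 124.33 mm.
A_s = 0.85 f'_c a b / f_y = 0.85 × 31.4 × 124.33 × 370 / 500 = 2455.6 mm².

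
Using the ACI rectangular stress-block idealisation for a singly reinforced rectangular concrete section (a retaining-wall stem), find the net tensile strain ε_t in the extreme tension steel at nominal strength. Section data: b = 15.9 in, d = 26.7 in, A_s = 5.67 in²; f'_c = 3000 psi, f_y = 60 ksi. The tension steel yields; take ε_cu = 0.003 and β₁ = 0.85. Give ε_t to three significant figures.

ε_t ≈ 0.00511

a = A_s f_y/(0.85 f'_c b) = 8.391 in.
β₁ = 0.85, so c = a/β₁ = 8.391/0.85 = 9.872 in.
From the linear strain diagram with ε_cu = 0.003: ε_t = 0.003 (d − c)/c = 0.003 × (26.7 − 9.872)/9.872 = 0.00511.
Since ε_t ≥ 0.005, the section is tension-controlled.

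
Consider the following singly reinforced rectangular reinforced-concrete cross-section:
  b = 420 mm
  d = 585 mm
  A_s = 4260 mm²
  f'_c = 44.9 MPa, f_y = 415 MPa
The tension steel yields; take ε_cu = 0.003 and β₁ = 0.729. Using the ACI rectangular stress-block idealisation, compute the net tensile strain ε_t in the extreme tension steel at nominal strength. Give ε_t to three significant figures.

ε_t ≈ 0.00860

a = A_s f_y/(0.85 f'_c b) = 110.29 mm.
β₁ = 0.729, so c = a/β₁ = 110.29/0.729 = 151.29 mm.
From the linear strain diagram with ε_cu = 0.003: ε_t = 0.003 (d − c)/c = 0.003 × (585 − 151.29)/151.29 = 0.00860.
Since ε_t ≥ 0.005, the section is tension-controlled.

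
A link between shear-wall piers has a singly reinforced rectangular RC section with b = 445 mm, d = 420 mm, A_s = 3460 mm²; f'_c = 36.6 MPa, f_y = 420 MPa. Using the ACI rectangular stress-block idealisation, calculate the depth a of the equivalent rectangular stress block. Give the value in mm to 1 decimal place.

T = A_s f_y = 3460 × 420 = 1453200 N = 1453.2 kN.
Setting C = 0.85 f'_c a b equal to T: a = 1453200/(0.85 × 36.6 × 445) = 105.0 mm.

a ≈ 105.0 mm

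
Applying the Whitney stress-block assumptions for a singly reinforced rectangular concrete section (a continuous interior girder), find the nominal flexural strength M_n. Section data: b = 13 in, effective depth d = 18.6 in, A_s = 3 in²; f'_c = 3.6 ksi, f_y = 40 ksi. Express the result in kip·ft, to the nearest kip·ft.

M_n ≈ 171 kip·ft

T = A_s f_y = 3 × 40 = 120 kips.
a = T/(0.85 f'_c b) = 120/(0.85 × 3.6 × 13) = 3.017 in.
M_n = T(d − a/2) = 120 × (18.6 − 1.5085) = 2051.0 kip·in = 2051.0/12 = 170.92 kip·ft.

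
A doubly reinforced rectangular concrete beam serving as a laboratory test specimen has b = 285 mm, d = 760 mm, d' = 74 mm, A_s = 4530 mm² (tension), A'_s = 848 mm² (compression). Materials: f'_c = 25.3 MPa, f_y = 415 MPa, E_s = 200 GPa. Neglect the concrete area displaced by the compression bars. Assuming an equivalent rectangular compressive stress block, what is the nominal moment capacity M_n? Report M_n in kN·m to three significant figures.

M_n ≈ 1210 kN·m

Assume both tension and compression steel yield.
Net tension couple steel: A_s − A'_s = 3682 mm².
a = (A_s − A'_s) f_y / (0.85 f'_c b) = 1528030/(0.85 × 25.3 × 285) = 249.31 mm.
c = a/β₁ = 249.31/0.85 = 293.31 mm; ε'_s = 0.003(c − d')/c = 0.0022 ≥ f_y/E_s = 0.0021, so compression steel does yield.
M_n = (A_s − A'_s) f_y (d − a/2) + A'_s f_y (d − d') = [1528030 × (760 − 124.655) + 351920 × (760 − 74)] × 10⁻⁶ = 970.83 + 241.42 = 1212.25 kN·m.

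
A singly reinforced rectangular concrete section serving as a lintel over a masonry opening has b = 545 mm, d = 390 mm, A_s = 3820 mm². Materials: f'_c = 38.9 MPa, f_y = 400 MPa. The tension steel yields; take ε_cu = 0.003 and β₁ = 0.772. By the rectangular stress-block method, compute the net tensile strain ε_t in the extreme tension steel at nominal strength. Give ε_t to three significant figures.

ε_t ≈ 0.00765

a = A_s f_y/(0.85 f'_c b) = 84.79 mm.
β₁ = 0.772, so c = a/β₁ = 84.79/0.772 = 109.83 mm.
From the linear strain diagram with ε_cu = 0.003: ε_t = 0.003 (d − c)/c = 0.003 × (390 − 109.83)/109.83 = 0.00765.
Since ε_t ≥ 0.005, the section is tension-controlled.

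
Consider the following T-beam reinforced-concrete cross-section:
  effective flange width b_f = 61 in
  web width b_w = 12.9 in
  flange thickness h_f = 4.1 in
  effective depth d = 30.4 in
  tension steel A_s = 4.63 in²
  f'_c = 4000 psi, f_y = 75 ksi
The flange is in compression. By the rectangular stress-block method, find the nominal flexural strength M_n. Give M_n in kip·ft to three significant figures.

M_n ≈ 855 kip·ft

Tension: T = A_s f_y = 4.63 × 75 = 347.25 kips.
Try a within the flange: a = T/(0.85 f'_c b_f) = 347.25/(0.85 × 4 × 61) = 1.674 in.
Since a = 1.674 ≤ h_f = 4.1 in, the stress block lies entirely in the flange; analyse as a rectangular beam of width b_f.
M_n = T(d − a/2) = 347.25 × (30.4 − 0.837) = 10265.8 kip·in.
M_n = 10265.8/12 = 855.48 kip·ft.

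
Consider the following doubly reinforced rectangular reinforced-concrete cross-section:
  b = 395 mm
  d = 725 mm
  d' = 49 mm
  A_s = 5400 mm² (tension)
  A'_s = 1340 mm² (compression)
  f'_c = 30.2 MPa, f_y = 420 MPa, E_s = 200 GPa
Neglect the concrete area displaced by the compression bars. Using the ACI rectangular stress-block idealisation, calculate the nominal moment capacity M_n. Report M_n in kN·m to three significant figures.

M_n ≈ 1470 kN·m

Assume both tension and compression steel yield.
Net tension couple steel: A_s − A'_s = 4060 mm².
a = (A_s − A'_s) f_y / (0.85 f'_c b) = 1705200/(0.85 × 30.2 × 395) = 168.17 mm.
c = a/β₁ = 168.17/0.834 = 201.64 mm; ε'_s = 0.003(c − d')/c = 0.0023 ≥ f_y/E_s = 0.0021, so compression steel does yield.
M_n = (A_s − A'_s) f_y (d − a/2) + A'_s f_y (d − d') = [1705200 × (725 − 84.085) + 562800 × (725 − 49)] × 10⁻⁶ = 1092.89 + 380.45 = 1473.34 kN·m.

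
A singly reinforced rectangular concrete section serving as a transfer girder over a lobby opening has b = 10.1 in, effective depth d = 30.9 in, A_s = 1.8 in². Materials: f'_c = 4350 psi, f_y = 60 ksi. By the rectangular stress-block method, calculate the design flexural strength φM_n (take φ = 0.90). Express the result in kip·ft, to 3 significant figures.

φM_n ≈ 239 kip·ft

T = A_s f_y = 1.8 × 60 = 108 kips.
a = T/(0.85 f'_c b) = 108/(0.85 × 4.35 × 10.1) = 2.892 in.
M_n = T(d − a/2) = 108 × (30.9 − 1.446) = 3181.0 kip·in = 3181.0/12 = 265.08 kip·ft.
φM_n = 0.90 × 265.08 = 238.57 kip·ft.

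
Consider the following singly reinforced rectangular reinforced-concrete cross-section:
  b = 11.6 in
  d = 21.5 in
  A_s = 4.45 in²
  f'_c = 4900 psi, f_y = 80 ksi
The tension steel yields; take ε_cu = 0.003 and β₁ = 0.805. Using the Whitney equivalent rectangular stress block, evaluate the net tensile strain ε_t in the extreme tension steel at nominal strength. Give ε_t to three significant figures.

ε_t ≈ 0.00405

a = A_s f_y/(0.85 f'_c b) = 7.368 in.
β₁ = 0.805, so c = a/β₁ = 7.368/0.805 = 9.153 in.
From the linear strain diagram with ε_cu = 0.003: ε_t = 0.003 (d − c)/c = 0.003 × (21.5 − 9.153)/9.153 = 0.00405.
ε_t is between 0.004 and 0.005 — transition zone.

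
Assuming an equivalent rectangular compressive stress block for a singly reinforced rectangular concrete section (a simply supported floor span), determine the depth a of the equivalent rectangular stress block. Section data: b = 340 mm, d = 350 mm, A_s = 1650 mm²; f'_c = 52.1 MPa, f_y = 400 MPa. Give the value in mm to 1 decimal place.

a ≈ 43.8 mm

T = A_s f_y = 1650 × 400 = 660000 N = 660 kN.
Setting C = 0.85 f'_c a b equal to T: a = 660000/(0.85 × 52.1 × 340) = 43.8 mm.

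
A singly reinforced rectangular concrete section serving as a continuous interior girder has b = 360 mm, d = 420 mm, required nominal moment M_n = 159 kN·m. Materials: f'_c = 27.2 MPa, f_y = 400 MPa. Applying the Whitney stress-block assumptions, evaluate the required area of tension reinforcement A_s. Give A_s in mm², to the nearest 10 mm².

With M_n = 0.85 f'_c a b (d − a/2), solve the quadratic for a:
a = d − √(d² − 2M_n/(0.85 f'_c b)) = 420 − √(420² − 2 × 159×10⁶/(0.85 × 27.2 × 360)) = 48.26 mm.
A_s = 0.85 f'_c a b / f_y = 0.85 × 27.2 × 48.26 × 360 / 400 = 1004.2 mm².

A_s ≈ 1000 mm²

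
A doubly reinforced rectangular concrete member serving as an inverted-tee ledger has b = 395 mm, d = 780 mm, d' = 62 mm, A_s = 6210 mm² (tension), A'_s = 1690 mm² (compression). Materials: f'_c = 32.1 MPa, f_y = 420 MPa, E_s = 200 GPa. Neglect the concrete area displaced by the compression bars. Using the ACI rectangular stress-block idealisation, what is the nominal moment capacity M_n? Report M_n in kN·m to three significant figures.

M_n ≈ 1820 kN·m

Assume both tension and compression steel yield.
Net tension couple steel: A_s − A'_s = 4520 mm².
a = (A_s − A'_s) f_y / (0.85 f'_c b) = 1898400/(0.85 × 32.1 × 395) = 176.14 mm.
c = a/β₁ = 176.14/0.821 = 214.54 mm; ε'_s = 0.003(c − d')/c = 0.0021 ≥ f_y/E_s = 0.0021, so compression steel does yield.
M_n = (A_s − A'_s) f_y (d − a/2) + A'_s f_y (d − d') = [1898400 × (780 − 88.07) + 709800 × (780 − 62)] × 10⁻⁶ = 1313.56 + 509.64 = 1823.20 kN·m.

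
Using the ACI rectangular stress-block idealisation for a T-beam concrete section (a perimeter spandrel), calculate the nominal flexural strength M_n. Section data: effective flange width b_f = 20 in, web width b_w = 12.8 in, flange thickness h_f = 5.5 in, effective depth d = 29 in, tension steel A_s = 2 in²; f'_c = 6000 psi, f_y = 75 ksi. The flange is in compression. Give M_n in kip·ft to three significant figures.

Tension: T = A_s f_y = 2 × 75 = 150 kips.
Try a within the flange: a = T/(0.85 f'_c b_f) = 150/(0.85 × 6 × 20) = 1.471 in.
Since a = 1.471 ≤ h_f = 5.5 in, the stress block lies entirely in the flange; analyse as a rectangular beam of width b_f.
M_n = T(d − a/2) = 150 × (29 − 0.7355) = 4239.7 kip·in.
M_n = 4239.7/12 = 353.31 kip·ft.

M_n ≈ 353 kip·ft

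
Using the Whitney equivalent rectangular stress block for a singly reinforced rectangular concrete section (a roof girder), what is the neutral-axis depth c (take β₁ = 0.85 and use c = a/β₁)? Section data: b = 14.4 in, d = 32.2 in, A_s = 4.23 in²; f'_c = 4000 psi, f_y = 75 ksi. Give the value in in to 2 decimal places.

c ≈ 7.62 in

T = A_s f_y = 4.23 × 75 = 317.25 kips.
a = T/(0.85 f'_c b) = 317.25/(0.85 × 4 × 14.4) = 6.4798 in.
With β₁ = 0.85, c = a/β₁ = 6.4798/0.85 = 7.62 in.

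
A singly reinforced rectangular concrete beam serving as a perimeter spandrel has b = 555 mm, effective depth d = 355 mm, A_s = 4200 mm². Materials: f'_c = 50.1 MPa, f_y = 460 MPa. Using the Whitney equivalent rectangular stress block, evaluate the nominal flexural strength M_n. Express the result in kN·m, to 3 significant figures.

T = A_s f_y = 4200 × 460 = 1932000 N = 1932 kN.
From C = T: a = T/(0.85 f'_c b) = 1932000/(0.85 × 50.1 × 555) = 81.74 mm.
M_n = T(d − a/2) = 1932 kN × (355 − 40.87) mm = 606.90 kN·m.

M_n ≈ 607 kN·m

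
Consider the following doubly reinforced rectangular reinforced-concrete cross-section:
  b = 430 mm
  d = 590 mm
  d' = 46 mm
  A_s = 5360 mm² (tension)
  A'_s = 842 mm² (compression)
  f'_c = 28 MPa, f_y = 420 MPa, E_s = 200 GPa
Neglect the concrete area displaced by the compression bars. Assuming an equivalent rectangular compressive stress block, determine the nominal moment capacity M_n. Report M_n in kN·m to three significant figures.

Assume both tension and compression steel yield.
Net tension couple steel: A_s − A'_s = 4518 mm².
a = (A_s − A'_s) f_y / (0.85 f'_c b) = 1897560/(0.85 × 28 × 430) = 185.42 mm.
c = a/β₁ = 185.42/0.85 = 218.14 mm; ε'_s = 0.003(c − d')/c = 0.0024 ≥ f_y/E_s = 0.0021, so compression steel does yield.
M_n = (A_s − A'_s) f_y (d − a/2) + A'_s f_y (d − d') = [1897560 × (590 − 92.71) + 353640 × (590 − 46)] × 10⁻⁶ = 943.64 + 192.38 = 1136.02 kN·m.

M_n ≈ 1140 kN·m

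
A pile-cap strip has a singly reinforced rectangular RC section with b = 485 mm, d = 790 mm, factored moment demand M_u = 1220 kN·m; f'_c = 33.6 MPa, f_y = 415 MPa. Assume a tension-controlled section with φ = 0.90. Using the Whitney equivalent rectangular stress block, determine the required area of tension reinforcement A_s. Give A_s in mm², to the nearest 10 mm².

M_n = M_u/φ = 1220/0.90 = 1355.56 kN·m.
With M_n = 0.85 f'_c a b (d − a/2), solve the quadratic for a:
a = d − √(d² − 2M_n/(0.85 f'_c b)) = 790 − √(790² − 2 × 1355.56×10⁶/(0.85 × 33.6 × 485)) = 135.50 mm.
A_s = 0.85 f'_c a b / f_y = 0.85 × 33.6 × 135.50 × 485 / 415 = 4522.6 mm².

A_s ≈ 4520 mm²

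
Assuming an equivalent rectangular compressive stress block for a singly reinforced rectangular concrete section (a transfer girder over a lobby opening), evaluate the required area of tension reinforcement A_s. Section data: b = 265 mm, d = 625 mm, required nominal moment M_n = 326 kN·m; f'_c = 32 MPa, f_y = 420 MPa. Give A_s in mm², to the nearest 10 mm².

A_s ≈ 1320 mm²

With M_n = 0.85 f'_c a b (d − a/2), solve the quadratic for a:
a = d − √(d² − 2M_n/(0.85 f'_c b)) = 625 − √(625² − 2 × 326×10⁶/(0.85 × 32 × 265)) = 77.12 mm.
A_s = 0.85 f'_c a b / f_y = 0.85 × 32 × 77.12 × 265 / 420 = 1323.5 mm².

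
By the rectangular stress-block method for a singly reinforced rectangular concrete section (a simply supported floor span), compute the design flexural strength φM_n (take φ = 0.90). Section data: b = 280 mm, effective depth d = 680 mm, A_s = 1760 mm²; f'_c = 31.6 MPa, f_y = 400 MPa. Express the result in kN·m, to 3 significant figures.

φM_n ≈ 401 kN·m

T = A_s f_y = 1760 × 400 = 704000 N = 704 kN.
From C = T: a = T/(0.85 f'_c b) = 704000/(0.85 × 31.6 × 280) = 93.61 mm.
M_n = T(d − a/2) = 704 kN × (680 − 46.805) mm = 445.77 kN·m.
φM_n = 0.90 × 445.77 = 401.19 kN·m.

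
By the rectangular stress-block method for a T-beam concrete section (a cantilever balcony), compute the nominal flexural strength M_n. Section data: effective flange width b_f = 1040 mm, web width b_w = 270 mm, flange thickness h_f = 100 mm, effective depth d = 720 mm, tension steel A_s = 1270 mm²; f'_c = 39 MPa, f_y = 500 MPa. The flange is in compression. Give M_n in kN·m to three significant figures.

Tension: T = A_s f_y = 1270 × 500 = 635000 N.
Try a within the flange: a = T/(0.85 f'_c b_f) = 635000/(0.85 × 39 × 1040) = 18.42 mm.
Since a = 18.42 ≤ h_f = 100 mm, the stress block lies entirely in the flange; analyse as a rectangular beam of width b_f.
M_n = T(d − a/2) = 635000 × (720 − 9.21) = 451.35 × 10⁶ N·mm.
M_n = 451.35 kN·m.

M_n ≈ 451 kN·m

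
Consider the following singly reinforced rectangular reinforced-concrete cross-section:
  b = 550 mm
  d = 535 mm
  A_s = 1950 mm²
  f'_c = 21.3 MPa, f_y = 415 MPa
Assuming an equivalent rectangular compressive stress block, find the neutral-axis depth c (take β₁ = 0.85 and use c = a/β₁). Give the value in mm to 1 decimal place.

c ≈ 95.6 mm

T = A_s f_y = 1950 × 415 = 809250 N = 809.25 kN.
Setting C = 0.85 f'_c a b equal to T: a = 809250/(0.85 × 21.3 × 550) = 81.268 mm.
With β₁ = 0.85, c = a/β₁ = 81.268/0.85 = 95.6 mm.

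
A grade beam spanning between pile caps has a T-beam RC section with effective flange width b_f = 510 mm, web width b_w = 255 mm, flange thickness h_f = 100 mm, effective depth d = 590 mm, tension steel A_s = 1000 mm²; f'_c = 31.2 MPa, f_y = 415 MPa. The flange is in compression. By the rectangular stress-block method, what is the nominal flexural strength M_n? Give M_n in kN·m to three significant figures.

Tension: T = A_s f_y = 1000 × 415 = 415000 N.
Try a within the flange: a = T/(0.85 f'_c b_f) = 415000/(0.85 × 31.2 × 510) = 30.68 mm.
Since a = 30.68 ≤ h_f = 100 mm, the stress block lies entirely in the flange; analyse as a rectangular beam of width b_f.
M_n = T(d − a/2) = 415000 × (590 − 15.34) = 238.48 × 10⁶ N·mm.
M_n = 238.48 kN·m.

M_n ≈ 238 kN·m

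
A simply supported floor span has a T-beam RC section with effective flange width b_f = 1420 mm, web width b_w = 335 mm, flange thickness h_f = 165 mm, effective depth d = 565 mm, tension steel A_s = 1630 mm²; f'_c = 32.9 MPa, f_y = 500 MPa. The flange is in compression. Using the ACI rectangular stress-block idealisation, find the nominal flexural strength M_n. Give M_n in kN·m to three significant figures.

Tension: T = A_s f_y = 1630 × 500 = 815000 N.
Try a within the flange: a = T/(0.85 f'_c b_f) = 815000/(0.85 × 32.9 × 1420) = 20.52 mm.
Since a = 20.52 ≤ h_f = 165 mm, the stress block lies entirely in the flange; analyse as a rectangular beam of width b_f.
M_n = T(d − a/2) = 815000 × (565 − 10.26) = 452.11 × 10⁶ N·mm.
M_n = 452.11 kN·m.

M_n ≈ 452 kN·m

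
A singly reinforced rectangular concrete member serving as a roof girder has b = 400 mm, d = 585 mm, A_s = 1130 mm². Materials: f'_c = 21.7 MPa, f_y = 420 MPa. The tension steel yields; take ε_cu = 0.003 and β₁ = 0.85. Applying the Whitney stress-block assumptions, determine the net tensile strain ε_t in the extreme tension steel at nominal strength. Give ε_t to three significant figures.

a = A_s f_y/(0.85 f'_c b) = 64.33 mm.
β₁ = 0.85, so c = a/β₁ = 64.33/0.85 = 75.68 mm.
From the linear strain diagram with ε_cu = 0.003: ε_t = 0.003 (d − c)/c = 0.003 × (585 − 75.68)/75.68 = 0.0202.
Since ε_t ≥ 0.005, the section is tension-controlled.

ε_t ≈ 0.0202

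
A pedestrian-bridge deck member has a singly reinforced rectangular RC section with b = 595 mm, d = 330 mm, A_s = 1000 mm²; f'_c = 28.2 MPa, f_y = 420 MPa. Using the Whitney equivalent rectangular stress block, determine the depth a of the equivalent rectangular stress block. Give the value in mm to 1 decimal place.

a ≈ 29.4 mm

T = A_s f_y = 1000 × 420 = 420000 N = 420 kN.
Setting C = 0.85 f'_c a b equal to T: a = 420000/(0.85 × 28.2 × 595) = 29.4 mm.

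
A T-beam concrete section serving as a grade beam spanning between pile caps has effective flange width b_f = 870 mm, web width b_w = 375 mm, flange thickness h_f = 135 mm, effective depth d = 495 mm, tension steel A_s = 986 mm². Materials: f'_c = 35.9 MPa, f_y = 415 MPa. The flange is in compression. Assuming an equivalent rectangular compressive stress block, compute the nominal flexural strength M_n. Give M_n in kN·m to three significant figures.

M_n ≈ 199 kN·m

Tension: T = A_s f_y = 986 × 415 = 409190 N.
Try a within the flange: a = T/(0.85 f'_c b_f) = 409190/(0.85 × 35.9 × 870) = 15.41 mm.
Since a = 15.41 ≤ h_f = 135 mm, the stress block lies entirely in the flange; analyse as a rectangular beam of width b_f.
M_n = T(d − a/2) = 409190 × (495 − 7.705) = 199.40 × 10⁶ N·mm.
M_n = 199.40 kN·m.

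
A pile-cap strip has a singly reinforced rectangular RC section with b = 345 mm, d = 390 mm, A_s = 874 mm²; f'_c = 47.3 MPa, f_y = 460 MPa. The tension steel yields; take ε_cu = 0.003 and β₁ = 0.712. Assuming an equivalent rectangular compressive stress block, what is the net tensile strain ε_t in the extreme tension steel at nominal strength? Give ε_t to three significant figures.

ε_t ≈ 0.0257

a = A_s f_y/(0.85 f'_c b) = 28.98 mm.
β₁ = 0.712, so c = a/β₁ = 28.98/0.712 = 40.70 mm.
From the linear strain diagram with ε_cu = 0.003: ε_t = 0.003 (d − c)/c = 0.003 × (390 − 40.70)/40.70 = 0.0257.
Since ε_t ≥ 0.005, the section is tension-controlled.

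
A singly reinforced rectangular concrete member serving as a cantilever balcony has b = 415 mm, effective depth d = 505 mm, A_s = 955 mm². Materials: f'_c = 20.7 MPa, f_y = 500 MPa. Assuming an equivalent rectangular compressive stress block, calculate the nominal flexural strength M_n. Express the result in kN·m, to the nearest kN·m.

M_n ≈ 226 kN·m

T = A_s f_y = 955 × 500 = 477500 N = 477.5 kN.
From C = T: a = T/(0.85 f'_c b) = 477500/(0.85 × 20.7 × 415) = 65.39 mm.
M_n = T(d − a/2) = 477.5 kN × (505 − 32.695) mm = 225.53 kN·m.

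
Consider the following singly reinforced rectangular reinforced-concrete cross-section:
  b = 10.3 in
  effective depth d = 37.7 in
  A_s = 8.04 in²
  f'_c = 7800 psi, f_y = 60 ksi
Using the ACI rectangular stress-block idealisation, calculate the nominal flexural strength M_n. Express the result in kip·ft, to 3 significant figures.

T = A_s f_y = 8.04 × 60 = 482.4 kips.
a = T/(0.85 f'_c b) = 482.4/(0.85 × 7.8 × 10.3) = 7.064 in.
M_n = T(d − a/2) = 482.4 × (37.7 − 3.532) = 16482.6 kip·in = 16482.6/12 = 1373.55 kip·ft.

M_n ≈ 1370 kip·ft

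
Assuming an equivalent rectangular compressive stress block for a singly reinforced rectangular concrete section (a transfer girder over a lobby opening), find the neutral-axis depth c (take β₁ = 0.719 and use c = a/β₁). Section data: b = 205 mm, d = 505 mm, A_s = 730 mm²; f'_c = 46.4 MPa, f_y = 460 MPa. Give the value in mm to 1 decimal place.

T = A_s f_y = 730 × 460 = 335800 N = 335.8 kN.
Setting C = 0.85 f'_c a b equal to T: a = 335800/(0.85 × 46.4 × 205) = 41.533 mm.
With β₁ = 0.719, c = a/β₁ = 41.533/0.719 = 57.8 mm.

c ≈ 57.8 mm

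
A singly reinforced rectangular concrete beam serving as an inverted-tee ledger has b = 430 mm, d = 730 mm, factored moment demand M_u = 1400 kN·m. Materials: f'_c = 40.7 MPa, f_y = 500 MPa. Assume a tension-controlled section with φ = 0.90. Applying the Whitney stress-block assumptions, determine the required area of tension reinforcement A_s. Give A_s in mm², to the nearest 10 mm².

M_n = M_u/φ = 1400/0.90 = 1555.56 kN·m.
With M_n = 0.85 f'_c a b (d − a/2), solve the quadratic for a:
a = d − √(d² − 2M_n/(0.85 f'_c b)) = 730 − √(730² − 2 × 1555.56×10⁶/(0.85 × 40.7 × 430)) = 161.00 mm.
A_s = 0.85 f'_c a b / f_y = 0.85 × 40.7 × 161.00 × 430 / 500 = 4790.0 mm².

A_s ≈ 4790 mm²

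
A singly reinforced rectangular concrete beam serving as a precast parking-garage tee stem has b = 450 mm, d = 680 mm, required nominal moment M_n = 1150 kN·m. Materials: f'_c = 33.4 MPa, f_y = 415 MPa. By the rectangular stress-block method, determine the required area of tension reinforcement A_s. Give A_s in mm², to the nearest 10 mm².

With M_n = 0.85 f'_c a b (d − a/2), solve the quadratic for a:
a = d − √(d² − 2M_n/(0.85 f'_c b)) = 680 − √(680² − 2 × 1150×10⁶/(0.85 × 33.4 × 450)) = 148.62 mm.
A_s = 0.85 f'_c a b / f_y = 0.85 × 33.4 × 148.62 × 450 / 415 = 4575.2 mm².

A_s ≈ 4580 mm²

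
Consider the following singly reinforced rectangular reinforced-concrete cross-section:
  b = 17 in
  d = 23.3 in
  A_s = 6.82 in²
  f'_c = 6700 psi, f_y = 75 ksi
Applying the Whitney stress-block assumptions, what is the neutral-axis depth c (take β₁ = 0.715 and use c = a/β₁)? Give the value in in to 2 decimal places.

c ≈ 7.39 in

T = A_s f_y = 6.82 × 75 = 511.5 kips.
a = T/(0.85 f'_c b) = 511.5/(0.85 × 6.7 × 17) = 5.2833 in.
With β₁ = 0.715, c = a/β₁ = 5.2833/0.715 = 7.39 in.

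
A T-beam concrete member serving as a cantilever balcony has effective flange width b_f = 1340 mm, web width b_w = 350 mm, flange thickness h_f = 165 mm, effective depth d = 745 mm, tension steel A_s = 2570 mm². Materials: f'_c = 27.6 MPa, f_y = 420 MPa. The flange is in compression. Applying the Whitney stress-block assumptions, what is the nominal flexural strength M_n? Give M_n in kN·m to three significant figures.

M_n ≈ 786 kN·m

Tension: T = A_s f_y = 2570 × 420 = 1079400 N.
Try a within the flange: a = T/(0.85 f'_c b_f) = 1079400/(0.85 × 27.6 × 1340) = 34.34 mm.
Since a = 34.34 ≤ h_f = 165 mm, the stress block lies entirely in the flange; analyse as a rectangular beam of width b_f.
M_n = T(d − a/2) = 1079400 × (745 − 17.17) = 785.62 × 10⁶ N·mm.
M_n = 785.62 kN·m.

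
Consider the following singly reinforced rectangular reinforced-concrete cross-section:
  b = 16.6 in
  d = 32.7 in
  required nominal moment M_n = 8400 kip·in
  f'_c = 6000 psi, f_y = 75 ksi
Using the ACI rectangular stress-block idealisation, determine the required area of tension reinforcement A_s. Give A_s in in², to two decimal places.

A_s ≈ 3.60 in²

From M_n = 0.85 f'_c a b (d − a/2):
a = d − √(d² − 2M_n/(0.85 f'_c b)) = 32.7 − √(32.7² − 2 × 8400/(0.85 × 6 × 16.6)) = 3.190 in.
A_s = 0.85 f'_c a b / f_y = 0.85 × 6 × 3.190 × 16.6 / 75 = 3.601 in².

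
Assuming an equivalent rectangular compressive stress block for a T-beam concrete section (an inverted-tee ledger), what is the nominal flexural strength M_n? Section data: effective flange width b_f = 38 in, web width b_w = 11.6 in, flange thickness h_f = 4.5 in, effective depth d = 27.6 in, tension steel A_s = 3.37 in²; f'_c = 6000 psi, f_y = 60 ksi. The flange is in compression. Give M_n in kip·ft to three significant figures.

Tension: T = A_s f_y = 3.37 × 60 = 202.2 kips.
Try a within the flange: a = T/(0.85 f'_c b_f) = 202.2/(0.85 × 6 × 38) = 1.043 in.
Since a = 1.043 ≤ h_f = 4.5 in, the stress block lies entirely in the flange; analyse as a rectangular beam of width b_f.
M_n = T(d − a/2) = 202.2 × (27.6 − 0.5215) = 5475.3 kip·in.
M_n = 5475.3/12 = 456.28 kip·ft.

M_n ≈ 456 kip·ft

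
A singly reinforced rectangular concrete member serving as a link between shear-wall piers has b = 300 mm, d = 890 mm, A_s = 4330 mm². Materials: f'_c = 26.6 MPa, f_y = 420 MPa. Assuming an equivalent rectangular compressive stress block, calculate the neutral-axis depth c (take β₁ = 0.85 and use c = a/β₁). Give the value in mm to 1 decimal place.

c ≈ 315.4 mm

T = A_s f_y = 4330 × 420 = 1818600 N = 1818.6 kN.
Setting C = 0.85 f'_c a b equal to T: a = 1818600/(0.85 × 26.6 × 300) = 268.111 mm.
With β₁ = 0.85, c = a/β₁ = 268.111/0.85 = 315.4 mm.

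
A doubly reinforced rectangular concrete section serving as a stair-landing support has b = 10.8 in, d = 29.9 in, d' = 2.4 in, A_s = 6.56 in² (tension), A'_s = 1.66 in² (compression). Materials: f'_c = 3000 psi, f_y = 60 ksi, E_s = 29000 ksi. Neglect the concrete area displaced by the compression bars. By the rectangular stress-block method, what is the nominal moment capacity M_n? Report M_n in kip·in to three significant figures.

Assume both steels yield.
a = (A_s − A'_s) f_y/(0.85 f'_c b) = (6.56 − 1.66) × 60/(0.85 × 3 × 10.8) = 10.675 in.
c = a/β₁ = 10.675/0.85 = 12.559 in; ε'_s = 0.003(c − d')/c = 0.0024 ≥ ε_y = 0.0021, so the compression steel yields.
M_n = (A_s − A'_s) f_y (d − a/2) + A'_s f_y (d − d') = 294 × (29.9 − 5.3375) + 99.6 × (29.9 − 2.4) = 7221.4 + 2739.0 = 9960.4 kip·in.

M_n ≈ 9960 kip·in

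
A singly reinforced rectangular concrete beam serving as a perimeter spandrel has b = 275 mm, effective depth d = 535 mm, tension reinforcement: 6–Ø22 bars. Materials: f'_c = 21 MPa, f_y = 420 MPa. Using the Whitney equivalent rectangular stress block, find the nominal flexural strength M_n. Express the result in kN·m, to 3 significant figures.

A_s = 6 × 380 = 2280 mm².
T = A_s f_y = 2280 × 420 = 957600 N = 957.6 kN.
From C = T: a = T/(0.85 f'_c b) = 957600/(0.85 × 21 × 275) = 195.08 mm.
M_n = T(d − a/2) = 957.6 kN × (535 − 97.54) mm = 418.91 kN·m.

M_n ≈ 419 kN·m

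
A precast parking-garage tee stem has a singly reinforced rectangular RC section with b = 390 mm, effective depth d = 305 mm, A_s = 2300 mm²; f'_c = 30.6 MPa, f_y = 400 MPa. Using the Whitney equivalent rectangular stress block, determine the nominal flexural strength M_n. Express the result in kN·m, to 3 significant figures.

M_n ≈ 239 kN·m

T = A_s f_y = 2300 × 400 = 920000 N = 920 kN.
From C = T: a = T/(0.85 f'_c b) = 920000/(0.85 × 30.6 × 390) = 90.69 mm.
M_n = T(d − a/2) = 920 kN × (305 − 45.345) mm = 238.88 kN·m.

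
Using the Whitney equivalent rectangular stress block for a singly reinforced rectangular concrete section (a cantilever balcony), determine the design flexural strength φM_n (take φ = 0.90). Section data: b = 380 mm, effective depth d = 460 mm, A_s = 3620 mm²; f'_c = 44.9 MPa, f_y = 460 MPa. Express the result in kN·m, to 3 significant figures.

T = A_s f_y = 3620 × 460 = 1665200 N = 1665.2 kN.
From C = T: a = T/(0.85 f'_c b) = 1665200/(0.85 × 44.9 × 380) = 114.82 mm.
M_n = T(d − a/2) = 1665.2 kN × (460 − 57.41) mm = 670.39 kN·m.
φM_n = 0.90 × 670.39 = 603.35 kN·m.

φM_n ≈ 603 kN·m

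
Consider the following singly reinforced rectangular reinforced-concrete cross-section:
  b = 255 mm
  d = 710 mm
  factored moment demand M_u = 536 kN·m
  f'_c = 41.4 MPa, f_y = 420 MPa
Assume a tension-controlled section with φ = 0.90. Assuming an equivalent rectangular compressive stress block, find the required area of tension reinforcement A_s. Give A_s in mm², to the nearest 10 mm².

M_n = M_u/φ = 536/0.90 = 595.556 kN·m.
With M_n = 0.85 f'_c a b (d − a/2), solve the quadratic for a:
a = d − √(d² − 2M_n/(0.85 f'_c b)) = 710 − √(710² − 2 × 595.556×10⁶/(0.85 × 41.4 × 255)) = 100.60 mm.
A_s = 0.85 f'_c a b / f_y = 0.85 × 41.4 × 100.60 × 255 / 420 = 2149.4 mm².

A_s ≈ 2150 mm²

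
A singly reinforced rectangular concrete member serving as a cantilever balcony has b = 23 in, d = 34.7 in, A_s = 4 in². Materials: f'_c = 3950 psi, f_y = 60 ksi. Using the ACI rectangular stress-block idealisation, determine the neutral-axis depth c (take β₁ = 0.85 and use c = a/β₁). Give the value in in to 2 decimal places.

c ≈ 3.66 in

T = A_s f_y = 4 × 60 = 240 kips.
a = T/(0.85 f'_c b) = 240/(0.85 × 3.95 × 23) = 3.1079 in.
With β₁ = 0.85, c = a/β₁ = 3.1079/0.85 = 3.66 in.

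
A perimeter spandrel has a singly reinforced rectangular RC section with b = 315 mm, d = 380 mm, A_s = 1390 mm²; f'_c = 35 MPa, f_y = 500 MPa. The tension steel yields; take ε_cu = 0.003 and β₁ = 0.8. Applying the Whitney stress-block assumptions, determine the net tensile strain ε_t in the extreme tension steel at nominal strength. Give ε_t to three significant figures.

a = A_s f_y/(0.85 f'_c b) = 74.16 mm.
β₁ = 0.8, so c = a/β₁ = 74.16/0.8 = 92.70 mm.
From the linear strain diagram with ε_cu = 0.003: ε_t = 0.003 (d − c)/c = 0.003 × (380 − 92.70)/92.70 = 0.00930.
Since ε_t ≥ 0.005, the section is tension-controlled.

ε_t ≈ 0.00930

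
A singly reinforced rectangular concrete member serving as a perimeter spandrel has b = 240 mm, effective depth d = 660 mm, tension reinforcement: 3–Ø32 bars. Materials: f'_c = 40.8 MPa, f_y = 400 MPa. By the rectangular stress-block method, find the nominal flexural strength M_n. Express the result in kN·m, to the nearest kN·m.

A_s = 3 × 804 = 2412 mm².
T = A_s f_y = 2412 × 400 = 964800 N = 964.8 kN.
From C = T: a = T/(0.85 f'_c b) = 964800/(0.85 × 40.8 × 240) = 115.92 mm.
M_n = T(d − a/2) = 964.8 kN × (660 − 57.96) mm = 580.85 kN·m.

M_n ≈ 581 kN·m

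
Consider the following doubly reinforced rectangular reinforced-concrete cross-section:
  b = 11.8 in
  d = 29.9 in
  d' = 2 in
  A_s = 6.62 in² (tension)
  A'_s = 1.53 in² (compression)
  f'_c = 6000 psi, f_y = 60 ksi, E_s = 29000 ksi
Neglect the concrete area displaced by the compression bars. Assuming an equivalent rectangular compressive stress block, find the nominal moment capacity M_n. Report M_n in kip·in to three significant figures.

Assume both steels yield.
a = (A_s − A'_s) f_y/(0.85 f'_c b) = (6.62 − 1.53) × 60/(0.85 × 6 × 11.8) = 5.075 in.
c = a/β₁ = 5.075/0.75 = 6.767 in; ε'_s = 0.003(c − d')/c = 0.0021 ≥ ε_y = 0.0021, so the compression steel yields.
M_n = (A_s − A'_s) f_y (d − a/2) + A'_s f_y (d − d') = 305.4 × (29.9 − 2.5375) + 91.8 × (29.9 − 2) = 8356.5 + 2561.2 = 10917.7 kip·in.

M_n ≈ 10900 kip·in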